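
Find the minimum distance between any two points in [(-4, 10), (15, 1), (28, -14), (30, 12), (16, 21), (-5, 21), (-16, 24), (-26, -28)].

Computing all pairwise distances among 8 points:

d((-4, 10), (15, 1)) = 21.0238
d((-4, 10), (28, -14)) = 40.0
d((-4, 10), (30, 12)) = 34.0588
d((-4, 10), (16, 21)) = 22.8254
d((-4, 10), (-5, 21)) = 11.0454 <-- minimum
d((-4, 10), (-16, 24)) = 18.4391
d((-4, 10), (-26, -28)) = 43.909
d((15, 1), (28, -14)) = 19.8494
d((15, 1), (30, 12)) = 18.6011
d((15, 1), (16, 21)) = 20.025
d((15, 1), (-5, 21)) = 28.2843
d((15, 1), (-16, 24)) = 38.6005
d((15, 1), (-26, -28)) = 50.2195
d((28, -14), (30, 12)) = 26.0768
d((28, -14), (16, 21)) = 37.0
d((28, -14), (-5, 21)) = 48.1041
d((28, -14), (-16, 24)) = 58.1378
d((28, -14), (-26, -28)) = 55.7853
d((30, 12), (16, 21)) = 16.6433
d((30, 12), (-5, 21)) = 36.1386
d((30, 12), (-16, 24)) = 47.5395
d((30, 12), (-26, -28)) = 68.8186
d((16, 21), (-5, 21)) = 21.0
d((16, 21), (-16, 24)) = 32.1403
d((16, 21), (-26, -28)) = 64.5368
d((-5, 21), (-16, 24)) = 11.4018
d((-5, 21), (-26, -28)) = 53.3104
d((-16, 24), (-26, -28)) = 52.9528

Closest pair: (-4, 10) and (-5, 21) with distance 11.0454

The closest pair is (-4, 10) and (-5, 21) with Euclidean distance 11.0454. For 8 points, brute-force pairwise comparison is shown above. For large n, the divide-and-conquer algorithm (sort by x, recurse on halves, check the dividing strip) achieves O(n log n).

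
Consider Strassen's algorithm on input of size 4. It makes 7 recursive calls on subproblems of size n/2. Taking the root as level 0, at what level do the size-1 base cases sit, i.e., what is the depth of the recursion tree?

For divide and conquer with division factor 2:

Problem sizes at each level:
Level 0: 4
Level 1: 2
Level 2: 1

The root is level 0 and the size-1 base case is level 2 (the tree spans levels 0 through 2, i.e. 3 levels counting the root), so the depth is the number of divisions: log_2(4) = 2

The recursion tree depth is log_2(4) = 2. At each level, the problem size is divided by 2, so it takes 2 divisions to reduce to a base case of size 1. The algorithm makes 7 recursive calls at each level.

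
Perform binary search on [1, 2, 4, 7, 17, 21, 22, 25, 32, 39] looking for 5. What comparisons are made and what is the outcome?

Binary search for 5 in [1, 2, 4, 7, 17, 21, 22, 25, 32, 39]:

lo=0, hi=9, mid=4, arr[mid]=17 -> 17 > 5, search left half
lo=0, hi=3, mid=1, arr[mid]=2 -> 2 < 5, search right half
lo=2, hi=3, mid=2, arr[mid]=4 -> 4 < 5, search right half
lo=3, hi=3, mid=3, arr[mid]=7 -> 7 > 5, search left half
lo=3 > hi=2, target 5 not found

Binary search determines that 5 is not in the array after 4 comparisons. The search space was exhausted without finding the target.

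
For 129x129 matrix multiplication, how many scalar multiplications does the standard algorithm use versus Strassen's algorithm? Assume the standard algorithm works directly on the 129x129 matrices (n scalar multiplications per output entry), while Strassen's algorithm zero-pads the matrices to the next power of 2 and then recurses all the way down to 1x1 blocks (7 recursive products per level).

Matrix multiplication for 129x129 matrices:

Strassen's algorithm requires power-of-2 dimensions. Pad 129x129 to 256x256 (next power of 2).

Standard algorithm: 129^3 = 2146689 multiplications
Strassen's algorithm: 7^(log2(256)) = 7^8 = 5764801 multiplications
Difference: 2146689 - 5764801 = -3618112 (Strassen uses MORE here due to padding overhead — for small or just-over-power-of-2 n, padding can outweigh the per-level savings)

Standard: 2146689 multiplications (129^3). Strassen: 5764801 multiplications (7^8, after padding to 256x256). Strassen reduces 8 recursive multiplications to 7 at each level.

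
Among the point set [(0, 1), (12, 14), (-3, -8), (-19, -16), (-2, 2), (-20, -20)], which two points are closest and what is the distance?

Computing all pairwise distances among 6 points:

d((0, 1), (12, 14)) = 17.6918
d((0, 1), (-3, -8)) = 9.4868
d((0, 1), (-19, -16)) = 25.4951
d((0, 1), (-2, 2)) = 2.2361 <-- minimum
d((0, 1), (-20, -20)) = 29.0
d((12, 14), (-3, -8)) = 26.6271
d((12, 14), (-19, -16)) = 43.1393
d((12, 14), (-2, 2)) = 18.4391
d((12, 14), (-20, -20)) = 46.6905
d((-3, -8), (-19, -16)) = 17.8885
d((-3, -8), (-2, 2)) = 10.0499
d((-3, -8), (-20, -20)) = 20.8087
d((-19, -16), (-2, 2)) = 24.7588
d((-19, -16), (-20, -20)) = 4.1231
d((-2, 2), (-20, -20)) = 28.4253

Closest pair: (0, 1) and (-2, 2) with distance 2.2361

The closest pair is (0, 1) and (-2, 2) with Euclidean distance 2.2361. For 6 points, brute-force pairwise comparison is shown above. For large n, the divide-and-conquer algorithm (sort by x, recurse on halves, check the dividing strip) achieves O(n log n).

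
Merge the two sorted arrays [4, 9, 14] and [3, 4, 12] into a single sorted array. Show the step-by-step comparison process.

Merging process:

Compare 4 vs 3: take 3 from right. Merged: [3]
Compare 4 vs 4: take 4 from left. Merged: [3, 4]
Compare 9 vs 4: take 4 from right. Merged: [3, 4, 4]
Compare 9 vs 12: take 9 from left. Merged: [3, 4, 4, 9]
Compare 14 vs 12: take 12 from right. Merged: [3, 4, 4, 9, 12]
Append remaining from left: [14]. Merged: [3, 4, 4, 9, 12, 14]

Final merged array: [3, 4, 4, 9, 12, 14]
Total comparisons: 5

The merged array is [3, 4, 4, 9, 12, 14], requiring 5 comparisons. The merge step runs in O(n) time where n is the total number of elements.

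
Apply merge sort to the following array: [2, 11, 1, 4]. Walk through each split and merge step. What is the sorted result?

Merge sort trace:

Split: [2, 11, 1, 4] -> [2, 11] and [1, 4]
  Split: [2, 11] -> [2] and [11]
  Merge: [2] + [11] -> [2, 11]
  Split: [1, 4] -> [1] and [4]
  Merge: [1] + [4] -> [1, 4]
Merge: [2, 11] + [1, 4] -> [1, 2, 4, 11]

Final sorted array: [1, 2, 4, 11]

The merge sort proceeds by recursively splitting the array and merging sorted halves.
After all merges, the sorted array is [1, 2, 4, 11].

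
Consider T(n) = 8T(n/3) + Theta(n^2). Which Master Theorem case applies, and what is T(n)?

Master Theorem for T(n) = 8T(n/3) + O(n^2):

a = 8, b = 3, c = 2
log_b(a) = log_3(8) = 1.8928

Case 3: c = 2 > log_3(8) = 1.8928
T(n) = O(n^2) = O(n^2)

For T(n) = 8T(n/3) + O(n^2): log_3(8) = 1.8928. This is Case 3 of the Master Theorem (c > log_b(a), work dominated by root), giving O(n^2).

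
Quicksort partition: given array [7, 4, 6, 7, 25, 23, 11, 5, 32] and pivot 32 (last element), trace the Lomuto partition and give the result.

Lomuto partition with pivot = 32:

Initial array: [7, 4, 6, 7, 25, 23, 11, 5, 32]

arr[0]=7 <= 32: swap with position 0, array becomes [7, 4, 6, 7, 25, 23, 11, 5, 32]
arr[1]=4 <= 32: swap with position 1, array becomes [7, 4, 6, 7, 25, 23, 11, 5, 32]
arr[2]=6 <= 32: swap with position 2, array becomes [7, 4, 6, 7, 25, 23, 11, 5, 32]
arr[3]=7 <= 32: swap with position 3, array becomes [7, 4, 6, 7, 25, 23, 11, 5, 32]
arr[4]=25 <= 32: swap with position 4, array becomes [7, 4, 6, 7, 25, 23, 11, 5, 32]
arr[5]=23 <= 32: swap with position 5, array becomes [7, 4, 6, 7, 25, 23, 11, 5, 32]
arr[6]=11 <= 32: swap with position 6, array becomes [7, 4, 6, 7, 25, 23, 11, 5, 32]
arr[7]=5 <= 32: swap with position 7, array becomes [7, 4, 6, 7, 25, 23, 11, 5, 32]

Place pivot at position 8: [7, 4, 6, 7, 25, 23, 11, 5, 32]
Pivot position: 8

After partitioning with pivot 32, the array becomes [7, 4, 6, 7, 25, 23, 11, 5, 32]. The pivot is placed at index 8. All elements to the left of the pivot are <= 32, and all elements to the right are > 32.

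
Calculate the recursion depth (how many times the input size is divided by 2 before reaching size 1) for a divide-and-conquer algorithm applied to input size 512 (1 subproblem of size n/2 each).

For divide and conquer with division factor 2:

Problem sizes at each level:
Level 0: 512
Level 1: 256
Level 2: 128
Level 3: 64
Level 4: 32
Level 5: 16
Level 6: 8
Level 7: 4
Level 8: 2
Level 9: 1

The root is level 0 and the size-1 base case is level 9 (the tree spans levels 0 through 9, i.e. 10 levels counting the root), so the depth is the number of divisions: log_2(512) = 9

The recursion tree depth is log_2(512) = 9. At each level, the problem size is divided by 2, so it takes 9 divisions to reduce to a base case of size 1. The algorithm makes 1 recursive call at each level.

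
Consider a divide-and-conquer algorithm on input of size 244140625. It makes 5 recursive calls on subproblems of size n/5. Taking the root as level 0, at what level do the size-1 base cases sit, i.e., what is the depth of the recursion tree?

For divide and conquer with division factor 5:

Problem sizes at each level:
Level 0: 244140625
Level 1: 48828125
Level 2: 9765625
Level 3: 1953125
Level 4: 390625
Level 5: 78125
Level 6: 15625
Level 7: 3125
Level 8: 625
Level 9: 125
Level 10: 25
Level 11: 5
Level 12: 1

The root is level 0 and the size-1 base case is level 12 (the tree spans levels 0 through 12, i.e. 13 levels counting the root), so the depth is the number of divisions: log_5(244140625) = 12

The recursion tree depth is log_5(244140625) = 12. At each level, the problem size is divided by 5, so it takes 12 divisions to reduce to a base case of size 1. The algorithm makes 5 recursive calls at each level.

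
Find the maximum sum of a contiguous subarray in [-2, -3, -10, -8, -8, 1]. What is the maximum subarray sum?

Using Kadane's algorithm on [-2, -3, -10, -8, -8, 1]:

Scanning through the array:
Position 1 (value -3): max_ending_here = -3, max_so_far = -2
Position 2 (value -10): max_ending_here = -10, max_so_far = -2
Position 3 (value -8): max_ending_here = -8, max_so_far = -2
Position 4 (value -8): max_ending_here = -8, max_so_far = -2
Position 5 (value 1): max_ending_here = 1, max_so_far = 1

Maximum subarray: [1]
Maximum sum: 1

The maximum subarray is [1] with sum 1. This subarray runs from index 5 to index 5.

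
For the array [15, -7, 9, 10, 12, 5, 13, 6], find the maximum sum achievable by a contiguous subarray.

Using Kadane's algorithm on [15, -7, 9, 10, 12, 5, 13, 6]:

Scanning through the array:
Position 1 (value -7): max_ending_here = 8, max_so_far = 15
Position 2 (value 9): max_ending_here = 17, max_so_far = 17
Position 3 (value 10): max_ending_here = 27, max_so_far = 27
Position 4 (value 12): max_ending_here = 39, max_so_far = 39
Position 5 (value 5): max_ending_here = 44, max_so_far = 44
Position 6 (value 13): max_ending_here = 57, max_so_far = 57
Position 7 (value 6): max_ending_here = 63, max_so_far = 63

Maximum subarray: [15, -7, 9, 10, 12, 5, 13, 6]
Maximum sum: 63

The maximum subarray is [15, -7, 9, 10, 12, 5, 13, 6] with sum 63. This subarray runs from index 0 to index 7.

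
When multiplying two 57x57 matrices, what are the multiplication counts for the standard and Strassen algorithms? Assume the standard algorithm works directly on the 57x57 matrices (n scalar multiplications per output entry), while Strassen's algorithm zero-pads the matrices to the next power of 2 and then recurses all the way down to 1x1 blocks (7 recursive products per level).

Matrix multiplication for 57x57 matrices:

Strassen's algorithm requires power-of-2 dimensions. Pad 57x57 to 64x64 (next power of 2).

Standard algorithm: 57^3 = 185193 multiplications
Strassen's algorithm: 7^(log2(64)) = 7^6 = 117649 multiplications
Savings: 185193 - 117649 = 67544 multiplications

Standard: 185193 multiplications (57^3). Strassen: 117649 multiplications (7^6, after padding to 64x64). Strassen reduces 8 recursive multiplications to 7 at each level.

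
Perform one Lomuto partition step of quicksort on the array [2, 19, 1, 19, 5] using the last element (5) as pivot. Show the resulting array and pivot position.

Lomuto partition with pivot = 5:

Initial array: [2, 19, 1, 19, 5]

arr[0]=2 <= 5: swap with position 0, array becomes [2, 19, 1, 19, 5]
arr[1]=19 > 5: no swap
arr[2]=1 <= 5: swap with position 1, array becomes [2, 1, 19, 19, 5]
arr[3]=19 > 5: no swap

Place pivot at position 2: [2, 1, 5, 19, 19]
Pivot position: 2

After partitioning with pivot 5, the array becomes [2, 1, 5, 19, 19]. The pivot is placed at index 2. All elements to the left of the pivot are <= 5, and all elements to the right are > 5.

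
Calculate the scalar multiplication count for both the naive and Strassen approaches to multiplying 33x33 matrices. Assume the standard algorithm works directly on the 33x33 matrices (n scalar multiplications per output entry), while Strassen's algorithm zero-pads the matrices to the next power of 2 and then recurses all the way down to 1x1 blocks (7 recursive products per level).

Matrix multiplication for 33x33 matrices:

Strassen's algorithm requires power-of-2 dimensions. Pad 33x33 to 64x64 (next power of 2).

Standard algorithm: 33^3 = 35937 multiplications
Strassen's algorithm: 7^(log2(64)) = 7^6 = 117649 multiplications
Difference: 35937 - 117649 = -81712 (Strassen uses MORE here due to padding overhead — for small or just-over-power-of-2 n, padding can outweigh the per-level savings)

Standard: 35937 multiplications (33^3). Strassen: 117649 multiplications (7^6, after padding to 64x64). Strassen reduces 8 recursive multiplications to 7 at each level.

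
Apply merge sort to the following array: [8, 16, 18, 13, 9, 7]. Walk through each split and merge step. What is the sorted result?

Merge sort trace:

Split: [8, 16, 18, 13, 9, 7] -> [8, 16, 18] and [13, 9, 7]
  Split: [8, 16, 18] -> [8] and [16, 18]
    Split: [16, 18] -> [16] and [18]
    Merge: [16] + [18] -> [16, 18]
  Merge: [8] + [16, 18] -> [8, 16, 18]
  Split: [13, 9, 7] -> [13] and [9, 7]
    Split: [9, 7] -> [9] and [7]
    Merge: [9] + [7] -> [7, 9]
  Merge: [13] + [7, 9] -> [7, 9, 13]
Merge: [8, 16, 18] + [7, 9, 13] -> [7, 8, 9, 13, 16, 18]

Final sorted array: [7, 8, 9, 13, 16, 18]

The merge sort proceeds by recursively splitting the array and merging sorted halves.
After all merges, the sorted array is [7, 8, 9, 13, 16, 18].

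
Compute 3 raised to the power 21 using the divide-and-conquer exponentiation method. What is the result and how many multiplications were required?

Computing 3^21 by squaring (build up from 3^1; each line after the first costs one multiplication):

3^1 = 3
3^2 = (3^1)^2 = 3^2 = 9
3^4 = (3^2)^2 = 9^2 = 81
3^5 = 3 * 3^4 = 3 * 81 = 243
3^10 = (3^5)^2 = 243^2 = 59049
3^20 = (3^10)^2 = 59049^2 = 3486784401
3^21 = 3 * 3^20 = 3 * 3486784401 = 10460353203

Result: 10460353203
Multiplications needed: 6 (6 lines after 3^1)

3^21 = 10460353203. Using exponentiation by squaring, this requires 6 multiplications. The key idea: if the exponent is even, square the half-power; if odd, multiply by the base once.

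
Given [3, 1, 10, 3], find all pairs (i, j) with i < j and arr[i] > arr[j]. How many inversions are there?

Finding inversions in [3, 1, 10, 3]:

(0, 1): arr[0]=3 > arr[1]=1
(2, 3): arr[2]=10 > arr[3]=3

Total inversions: 2

The array has 2 inversion(s): (0,1), (2,3). Each pair (i,j) satisfies i < j and arr[i] > arr[j].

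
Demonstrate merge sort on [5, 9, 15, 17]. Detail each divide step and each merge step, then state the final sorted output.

Merge sort trace:

Split: [5, 9, 15, 17] -> [5, 9] and [15, 17]
  Split: [5, 9] -> [5] and [9]
  Merge: [5] + [9] -> [5, 9]
  Split: [15, 17] -> [15] and [17]
  Merge: [15] + [17] -> [15, 17]
Merge: [5, 9] + [15, 17] -> [5, 9, 15, 17]

Final sorted array: [5, 9, 15, 17]

The merge sort proceeds by recursively splitting the array and merging sorted halves.
After all merges, the sorted array is [5, 9, 15, 17].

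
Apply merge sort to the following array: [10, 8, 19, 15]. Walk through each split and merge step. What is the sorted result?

Merge sort trace:

Split: [10, 8, 19, 15] -> [10, 8] and [19, 15]
  Split: [10, 8] -> [10] and [8]
  Merge: [10] + [8] -> [8, 10]
  Split: [19, 15] -> [19] and [15]
  Merge: [19] + [15] -> [15, 19]
Merge: [8, 10] + [15, 19] -> [8, 10, 15, 19]

Final sorted array: [8, 10, 15, 19]

The merge sort proceeds by recursively splitting the array and merging sorted halves.
After all merges, the sorted array is [8, 10, 15, 19].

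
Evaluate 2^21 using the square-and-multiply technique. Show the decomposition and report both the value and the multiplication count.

Computing 2^21 by squaring (build up from 2^1; each line after the first costs one multiplication):

2^1 = 2
2^2 = (2^1)^2 = 2^2 = 4
2^4 = (2^2)^2 = 4^2 = 16
2^5 = 2 * 2^4 = 2 * 16 = 32
2^10 = (2^5)^2 = 32^2 = 1024
2^20 = (2^10)^2 = 1024^2 = 1048576
2^21 = 2 * 2^20 = 2 * 1048576 = 2097152

Result: 2097152
Multiplications needed: 6 (6 lines after 2^1)

2^21 = 2097152. Using exponentiation by squaring, this requires 6 multiplications. The key idea: if the exponent is even, square the half-power; if odd, multiply by the base once.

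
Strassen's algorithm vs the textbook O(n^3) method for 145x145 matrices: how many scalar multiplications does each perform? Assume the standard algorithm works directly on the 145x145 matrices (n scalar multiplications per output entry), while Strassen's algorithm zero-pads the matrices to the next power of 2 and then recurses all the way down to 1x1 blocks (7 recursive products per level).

Matrix multiplication for 145x145 matrices:

Strassen's algorithm requires power-of-2 dimensions. Pad 145x145 to 256x256 (next power of 2).

Standard algorithm: 145^3 = 3048625 multiplications
Strassen's algorithm: 7^(log2(256)) = 7^8 = 5764801 multiplications
Difference: 3048625 - 5764801 = -2716176 (Strassen uses MORE here due to padding overhead — for small or just-over-power-of-2 n, padding can outweigh the per-level savings)

Standard: 3048625 multiplications (145^3). Strassen: 5764801 multiplications (7^8, after padding to 256x256). Strassen reduces 8 recursive multiplications to 7 at each level.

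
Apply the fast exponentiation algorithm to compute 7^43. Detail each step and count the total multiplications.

Computing 7^43 by squaring (build up from 7^1; each line after the first costs one multiplication):

7^1 = 7
7^2 = (7^1)^2 = 7^2 = 49
7^4 = (7^2)^2 = 49^2 = 2401
7^5 = 7 * 7^4 = 7 * 2401 = 16807
7^10 = (7^5)^2 = 16807^2 = 282475249
7^20 = (7^10)^2 = 282475249^2 = 79792266297612001
7^21 = 7 * 7^20 = 7 * 79792266297612001 = 558545864083284007
7^42 = (7^21)^2 = 558545864083284007^2 = 311973482284542371301330321821976049
7^43 = 7 * 7^42 = 7 * 311973482284542371301330321821976049 = 2183814375991796599109312252753832343

Result: 2183814375991796599109312252753832343
Multiplications needed: 8 (8 lines after 7^1)

7^43 = 2183814375991796599109312252753832343. Using exponentiation by squaring, this requires 8 multiplications. The key idea: if the exponent is even, square the half-power; if odd, multiply by the base once.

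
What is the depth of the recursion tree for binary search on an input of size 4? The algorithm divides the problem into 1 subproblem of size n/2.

For divide and conquer with division factor 2:

Problem sizes at each level:
Level 0: 4
Level 1: 2
Level 2: 1

The root is level 0 and the size-1 base case is level 2 (the tree spans levels 0 through 2, i.e. 3 levels counting the root), so the depth is the number of divisions: log_2(4) = 2

The recursion tree depth is log_2(4) = 2. At each level, the problem size is divided by 2, so it takes 2 divisions to reduce to a base case of size 1. The algorithm makes 1 recursive call at each level.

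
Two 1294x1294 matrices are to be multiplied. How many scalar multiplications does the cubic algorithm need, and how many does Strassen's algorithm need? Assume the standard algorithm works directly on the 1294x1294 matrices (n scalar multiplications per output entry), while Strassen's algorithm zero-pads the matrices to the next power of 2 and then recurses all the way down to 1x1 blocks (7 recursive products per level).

Matrix multiplication for 1294x1294 matrices:

Strassen's algorithm requires power-of-2 dimensions. Pad 1294x1294 to 2048x2048 (next power of 2).

Standard algorithm: 1294^3 = 2166720184 multiplications
Strassen's algorithm: 7^(log2(2048)) = 7^11 = 1977326743 multiplications
Savings: 2166720184 - 1977326743 = 189393441 multiplications

Standard: 2166720184 multiplications (1294^3). Strassen: 1977326743 multiplications (7^11, after padding to 2048x2048). Strassen reduces 8 recursive multiplications to 7 at each level.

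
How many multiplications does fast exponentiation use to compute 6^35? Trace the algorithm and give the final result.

Computing 6^35 by squaring (build up from 6^1; each line after the first costs one multiplication):

6^1 = 6
6^2 = (6^1)^2 = 6^2 = 36
6^4 = (6^2)^2 = 36^2 = 1296
6^8 = (6^4)^2 = 1296^2 = 1679616
6^16 = (6^8)^2 = 1679616^2 = 2821109907456
6^17 = 6 * 6^16 = 6 * 2821109907456 = 16926659444736
6^34 = (6^17)^2 = 16926659444736^2 = 286511799958070431838109696
6^35 = 6 * 6^34 = 6 * 286511799958070431838109696 = 1719070799748422591028658176

Result: 1719070799748422591028658176
Multiplications needed: 7 (7 lines after 6^1)

6^35 = 1719070799748422591028658176. Using exponentiation by squaring, this requires 7 multiplications. The key idea: if the exponent is even, square the half-power; if odd, multiply by the base once.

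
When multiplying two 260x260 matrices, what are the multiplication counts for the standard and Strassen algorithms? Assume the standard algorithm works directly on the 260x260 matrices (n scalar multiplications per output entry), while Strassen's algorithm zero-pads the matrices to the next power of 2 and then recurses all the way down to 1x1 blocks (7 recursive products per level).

Matrix multiplication for 260x260 matrices:

Strassen's algorithm requires power-of-2 dimensions. Pad 260x260 to 512x512 (next power of 2).

Standard algorithm: 260^3 = 17576000 multiplications
Strassen's algorithm: 7^(log2(512)) = 7^9 = 40353607 multiplications
Difference: 17576000 - 40353607 = -22777607 (Strassen uses MORE here due to padding overhead — for small or just-over-power-of-2 n, padding can outweigh the per-level savings)

Standard: 17576000 multiplications (260^3). Strassen: 40353607 multiplications (7^9, after padding to 512x512). Strassen reduces 8 recursive multiplications to 7 at each level.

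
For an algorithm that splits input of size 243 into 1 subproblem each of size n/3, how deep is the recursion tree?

For divide and conquer with division factor 3:

Problem sizes at each level:
Level 0: 243
Level 1: 81
Level 2: 27
Level 3: 9
Level 4: 3
Level 5: 1

The root is level 0 and the size-1 base case is level 5 (the tree spans levels 0 through 5, i.e. 6 levels counting the root), so the depth is the number of divisions: log_3(243) = 5

The recursion tree depth is log_3(243) = 5. At each level, the problem size is divided by 3, so it takes 5 divisions to reduce to a base case of size 1. The algorithm makes 1 recursive call at each level.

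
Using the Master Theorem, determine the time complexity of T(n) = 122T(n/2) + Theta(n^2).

Master Theorem for T(n) = 122T(n/2) + O(n^2):

a = 122, b = 2, c = 2
log_b(a) = log_2(122) = 6.9307

Case 1: c = 2 < log_2(122) = 6.9307
T(n) = O(n^(log_2 122))

For T(n) = 122T(n/2) + O(n^2): log_2(122) = 6.9307. This is Case 1 of the Master Theorem (c < log_b(a), work dominated by leaves), giving O(n^(log_2 122)).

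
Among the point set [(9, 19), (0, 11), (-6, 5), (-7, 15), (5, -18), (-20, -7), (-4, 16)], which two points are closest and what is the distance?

Computing all pairwise distances among 7 points:

d((9, 19), (0, 11)) = 12.0416
d((9, 19), (-6, 5)) = 20.5183
d((9, 19), (-7, 15)) = 16.4924
d((9, 19), (5, -18)) = 37.2156
d((9, 19), (-20, -7)) = 38.9487
d((9, 19), (-4, 16)) = 13.3417
d((0, 11), (-6, 5)) = 8.4853
d((0, 11), (-7, 15)) = 8.0623
d((0, 11), (5, -18)) = 29.4279
d((0, 11), (-20, -7)) = 26.9072
d((0, 11), (-4, 16)) = 6.4031
d((-6, 5), (-7, 15)) = 10.0499
d((-6, 5), (5, -18)) = 25.4951
d((-6, 5), (-20, -7)) = 18.4391
d((-6, 5), (-4, 16)) = 11.1803
d((-7, 15), (5, -18)) = 35.1141
d((-7, 15), (-20, -7)) = 25.5539
d((-7, 15), (-4, 16)) = 3.1623 <-- minimum
d((5, -18), (-20, -7)) = 27.313
d((5, -18), (-4, 16)) = 35.171
d((-20, -7), (-4, 16)) = 28.0179

Closest pair: (-7, 15) and (-4, 16) with distance 3.1623

The closest pair is (-7, 15) and (-4, 16) with Euclidean distance 3.1623. For 7 points, brute-force pairwise comparison is shown above. For large n, the divide-and-conquer algorithm (sort by x, recurse on halves, check the dividing strip) achieves O(n log n).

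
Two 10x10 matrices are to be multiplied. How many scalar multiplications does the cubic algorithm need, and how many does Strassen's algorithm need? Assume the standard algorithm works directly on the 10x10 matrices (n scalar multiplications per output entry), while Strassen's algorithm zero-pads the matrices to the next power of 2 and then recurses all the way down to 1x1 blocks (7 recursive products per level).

Matrix multiplication for 10x10 matrices:

Strassen's algorithm requires power-of-2 dimensions. Pad 10x10 to 16x16 (next power of 2).

Standard algorithm: 10^3 = 1000 multiplications
Strassen's algorithm: 7^(log2(16)) = 7^4 = 2401 multiplications
Difference: 1000 - 2401 = -1401 (Strassen uses MORE here due to padding overhead — for small or just-over-power-of-2 n, padding can outweigh the per-level savings)

Standard: 1000 multiplications (10^3). Strassen: 2401 multiplications (7^4, after padding to 16x16). Strassen reduces 8 recursive multiplications to 7 at each level.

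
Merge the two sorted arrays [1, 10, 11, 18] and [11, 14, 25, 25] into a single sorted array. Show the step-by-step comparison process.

Merging process:

Compare 1 vs 11: take 1 from left. Merged: [1]
Compare 10 vs 11: take 10 from left. Merged: [1, 10]
Compare 11 vs 11: take 11 from left. Merged: [1, 10, 11]
Compare 18 vs 11: take 11 from right. Merged: [1, 10, 11, 11]
Compare 18 vs 14: take 14 from right. Merged: [1, 10, 11, 11, 14]
Compare 18 vs 25: take 18 from left. Merged: [1, 10, 11, 11, 14, 18]
Append remaining from right: [25, 25]. Merged: [1, 10, 11, 11, 14, 18, 25, 25]

Final merged array: [1, 10, 11, 11, 14, 18, 25, 25]
Total comparisons: 6

The merged array is [1, 10, 11, 11, 14, 18, 25, 25], requiring 6 comparisons. The merge step runs in O(n) time where n is the total number of elements.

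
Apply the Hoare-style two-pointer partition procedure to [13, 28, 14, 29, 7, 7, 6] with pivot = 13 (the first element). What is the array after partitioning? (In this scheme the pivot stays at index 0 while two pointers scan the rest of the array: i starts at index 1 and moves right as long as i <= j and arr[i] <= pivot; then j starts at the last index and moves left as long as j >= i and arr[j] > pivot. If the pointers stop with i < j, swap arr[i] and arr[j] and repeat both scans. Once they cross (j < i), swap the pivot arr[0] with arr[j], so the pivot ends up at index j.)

Hoare-style two-pointer partition with pivot = 13:

Initial array: [13, 28, 14, 29, 7, 7, 6]

Pointers start at i = 1, j = 6.
i stops at index 1 (arr[1]=28 > 13), j stops at index 6 (arr[6]=6 <= 13): swap arr[1] and arr[6], array becomes [13, 6, 14, 29, 7, 7, 28]
i stops at index 2 (arr[2]=14 > 13), j stops at index 5 (arr[5]=7 <= 13): swap arr[2] and arr[5], array becomes [13, 6, 7, 29, 7, 14, 28]
i stops at index 3 (arr[3]=29 > 13), j stops at index 4 (arr[4]=7 <= 13): swap arr[3] and arr[4], array becomes [13, 6, 7, 7, 29, 14, 28]
i ends at 4, j ends at 3: the pointers have crossed (j < i), so scanning stops.

Swap pivot arr[0] with arr[3] to place pivot at position 3: [7, 6, 7, 13, 29, 14, 28]
Pivot position: 3

After partitioning with pivot 13, the array becomes [7, 6, 7, 13, 29, 14, 28]. The pivot is placed at index 3. All elements to the left of the pivot are <= 13, and all elements to the right are > 13.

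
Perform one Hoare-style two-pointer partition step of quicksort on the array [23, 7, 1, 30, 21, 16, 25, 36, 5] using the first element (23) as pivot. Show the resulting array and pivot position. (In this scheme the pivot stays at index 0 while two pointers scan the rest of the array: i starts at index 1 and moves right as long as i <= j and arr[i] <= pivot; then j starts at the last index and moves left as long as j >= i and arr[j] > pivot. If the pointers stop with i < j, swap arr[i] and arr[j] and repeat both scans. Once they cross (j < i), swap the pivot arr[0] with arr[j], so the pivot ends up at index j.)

Hoare-style two-pointer partition with pivot = 23:

Initial array: [23, 7, 1, 30, 21, 16, 25, 36, 5]

Pointers start at i = 1, j = 8.
i stops at index 3 (arr[3]=30 > 23), j stops at index 8 (arr[8]=5 <= 23): swap arr[3] and arr[8], array becomes [23, 7, 1, 5, 21, 16, 25, 36, 30]
i ends at 6, j ends at 5: the pointers have crossed (j < i), so scanning stops.

Swap pivot arr[0] with arr[5] to place pivot at position 5: [16, 7, 1, 5, 21, 23, 25, 36, 30]
Pivot position: 5

After partitioning with pivot 23, the array becomes [16, 7, 1, 5, 21, 23, 25, 36, 30]. The pivot is placed at index 5. All elements to the left of the pivot are <= 23, and all elements to the right are > 23.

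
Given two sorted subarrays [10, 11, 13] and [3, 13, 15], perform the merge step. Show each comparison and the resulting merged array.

Merging process:

Compare 10 vs 3: take 3 from right. Merged: [3]
Compare 10 vs 13: take 10 from left. Merged: [3, 10]
Compare 11 vs 13: take 11 from left. Merged: [3, 10, 11]
Compare 13 vs 13: take 13 from left. Merged: [3, 10, 11, 13]
Append remaining from right: [13, 15]. Merged: [3, 10, 11, 13, 13, 15]

Final merged array: [3, 10, 11, 13, 13, 15]
Total comparisons: 4

The merged array is [3, 10, 11, 13, 13, 15], requiring 4 comparisons. The merge step runs in O(n) time where n is the total number of elements.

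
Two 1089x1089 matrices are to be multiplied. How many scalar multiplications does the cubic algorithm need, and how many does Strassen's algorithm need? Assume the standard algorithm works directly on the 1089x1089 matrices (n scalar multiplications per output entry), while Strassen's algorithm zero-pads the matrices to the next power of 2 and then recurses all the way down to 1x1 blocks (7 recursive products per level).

Matrix multiplication for 1089x1089 matrices:

Strassen's algorithm requires power-of-2 dimensions. Pad 1089x1089 to 2048x2048 (next power of 2).

Standard algorithm: 1089^3 = 1291467969 multiplications
Strassen's algorithm: 7^(log2(2048)) = 7^11 = 1977326743 multiplications
Difference: 1291467969 - 1977326743 = -685858774 (Strassen uses MORE here due to padding overhead — for small or just-over-power-of-2 n, padding can outweigh the per-level savings)

Standard: 1291467969 multiplications (1089^3). Strassen: 1977326743 multiplications (7^11, after padding to 2048x2048). Strassen reduces 8 recursive multiplications to 7 at each level.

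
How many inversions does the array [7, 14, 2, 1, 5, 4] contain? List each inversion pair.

Finding inversions in [7, 14, 2, 1, 5, 4]:

(0, 2): arr[0]=7 > arr[2]=2
(0, 3): arr[0]=7 > arr[3]=1
(0, 4): arr[0]=7 > arr[4]=5
(0, 5): arr[0]=7 > arr[5]=4
(1, 2): arr[1]=14 > arr[2]=2
(1, 3): arr[1]=14 > arr[3]=1
(1, 4): arr[1]=14 > arr[4]=5
(1, 5): arr[1]=14 > arr[5]=4
(2, 3): arr[2]=2 > arr[3]=1
(4, 5): arr[4]=5 > arr[5]=4

Total inversions: 10

The array has 10 inversion(s): (0,2), (0,3), (0,4), (0,5), (1,2), (1,3), (1,4), (1,5), (2,3), (4,5). Each pair (i,j) satisfies i < j and arr[i] > arr[j].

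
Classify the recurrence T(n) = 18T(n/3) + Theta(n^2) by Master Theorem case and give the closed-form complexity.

Master Theorem for T(n) = 18T(n/3) + O(n^2):

a = 18, b = 3, c = 2
log_b(a) = log_3(18) = 2.6309

Case 1: c = 2 < log_3(18) = 2.6309
T(n) = O(n^(log_3 18))

For T(n) = 18T(n/3) + O(n^2): log_3(18) = 2.6309. This is Case 1 of the Master Theorem (c < log_b(a), work dominated by leaves), giving O(n^(log_3 18)).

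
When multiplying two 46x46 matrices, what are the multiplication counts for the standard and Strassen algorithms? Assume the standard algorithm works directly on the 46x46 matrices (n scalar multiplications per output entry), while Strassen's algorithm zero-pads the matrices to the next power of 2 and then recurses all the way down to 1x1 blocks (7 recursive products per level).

Matrix multiplication for 46x46 matrices:

Strassen's algorithm requires power-of-2 dimensions. Pad 46x46 to 64x64 (next power of 2).

Standard algorithm: 46^3 = 97336 multiplications
Strassen's algorithm: 7^(log2(64)) = 7^6 = 117649 multiplications
Difference: 97336 - 117649 = -20313 (Strassen uses MORE here due to padding overhead — for small or just-over-power-of-2 n, padding can outweigh the per-level savings)

Standard: 97336 multiplications (46^3). Strassen: 117649 multiplications (7^6, after padding to 64x64). Strassen reduces 8 recursive multiplications to 7 at each level.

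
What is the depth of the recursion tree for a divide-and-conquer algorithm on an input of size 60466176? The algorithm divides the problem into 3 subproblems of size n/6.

For divide and conquer with division factor 6:

Problem sizes at each level:
Level 0: 60466176
Level 1: 10077696
Level 2: 1679616
Level 3: 279936
Level 4: 46656
Level 5: 7776
Level 6: 1296
Level 7: 216
Level 8: 36
Level 9: 6
Level 10: 1

The root is level 0 and the size-1 base case is level 10 (the tree spans levels 0 through 10, i.e. 11 levels counting the root), so the depth is the number of divisions: log_6(60466176) = 10

The recursion tree depth is log_6(60466176) = 10. At each level, the problem size is divided by 6, so it takes 10 divisions to reduce to a base case of size 1. The algorithm makes 3 recursive calls at each level.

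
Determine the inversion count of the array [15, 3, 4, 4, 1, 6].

Finding inversions in [15, 3, 4, 4, 1, 6]:

(0, 1): arr[0]=15 > arr[1]=3
(0, 2): arr[0]=15 > arr[2]=4
(0, 3): arr[0]=15 > arr[3]=4
(0, 4): arr[0]=15 > arr[4]=1
(0, 5): arr[0]=15 > arr[5]=6
(1, 4): arr[1]=3 > arr[4]=1
(2, 4): arr[2]=4 > arr[4]=1
(3, 4): arr[3]=4 > arr[4]=1

Total inversions: 8

The array has 8 inversion(s): (0,1), (0,2), (0,3), (0,4), (0,5), (1,4), (2,4), (3,4). Each pair (i,j) satisfies i < j and arr[i] > arr[j].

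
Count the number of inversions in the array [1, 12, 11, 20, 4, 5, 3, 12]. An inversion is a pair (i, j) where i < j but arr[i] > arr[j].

Finding inversions in [1, 12, 11, 20, 4, 5, 3, 12]:

(1, 2): arr[1]=12 > arr[2]=11
(1, 4): arr[1]=12 > arr[4]=4
(1, 5): arr[1]=12 > arr[5]=5
(1, 6): arr[1]=12 > arr[6]=3
(2, 4): arr[2]=11 > arr[4]=4
(2, 5): arr[2]=11 > arr[5]=5
(2, 6): arr[2]=11 > arr[6]=3
(3, 4): arr[3]=20 > arr[4]=4
(3, 5): arr[3]=20 > arr[5]=5
(3, 6): arr[3]=20 > arr[6]=3
(3, 7): arr[3]=20 > arr[7]=12
(4, 6): arr[4]=4 > arr[6]=3
(5, 6): arr[5]=5 > arr[6]=3

Total inversions: 13

The array has 13 inversion(s): (1,2), (1,4), (1,5), (1,6), (2,4), (2,5), (2,6), (3,4), (3,5), (3,6), (3,7), (4,6), (5,6). Each pair (i,j) satisfies i < j and arr[i] > arr[j].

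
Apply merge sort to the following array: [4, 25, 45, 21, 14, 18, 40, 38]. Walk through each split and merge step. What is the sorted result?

Merge sort trace:

Split: [4, 25, 45, 21, 14, 18, 40, 38] -> [4, 25, 45, 21] and [14, 18, 40, 38]
  Split: [4, 25, 45, 21] -> [4, 25] and [45, 21]
    Split: [4, 25] -> [4] and [25]
    Merge: [4] + [25] -> [4, 25]
    Split: [45, 21] -> [45] and [21]
    Merge: [45] + [21] -> [21, 45]
  Merge: [4, 25] + [21, 45] -> [4, 21, 25, 45]
  Split: [14, 18, 40, 38] -> [14, 18] and [40, 38]
    Split: [14, 18] -> [14] and [18]
    Merge: [14] + [18] -> [14, 18]
    Split: [40, 38] -> [40] and [38]
    Merge: [40] + [38] -> [38, 40]
  Merge: [14, 18] + [38, 40] -> [14, 18, 38, 40]
Merge: [4, 21, 25, 45] + [14, 18, 38, 40] -> [4, 14, 18, 21, 25, 38, 40, 45]

Final sorted array: [4, 14, 18, 21, 25, 38, 40, 45]

The merge sort proceeds by recursively splitting the array and merging sorted halves.
After all merges, the sorted array is [4, 14, 18, 21, 25, 38, 40, 45].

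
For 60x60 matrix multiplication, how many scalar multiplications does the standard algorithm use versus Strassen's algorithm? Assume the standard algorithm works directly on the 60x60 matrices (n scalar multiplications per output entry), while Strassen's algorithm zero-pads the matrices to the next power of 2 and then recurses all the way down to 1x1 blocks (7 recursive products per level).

Matrix multiplication for 60x60 matrices:

Strassen's algorithm requires power-of-2 dimensions. Pad 60x60 to 64x64 (next power of 2).

Standard algorithm: 60^3 = 216000 multiplications
Strassen's algorithm: 7^(log2(64)) = 7^6 = 117649 multiplications
Savings: 216000 - 117649 = 98351 multiplications

Standard: 216000 multiplications (60^3). Strassen: 117649 multiplications (7^6, after padding to 64x64). Strassen reduces 8 recursive multiplications to 7 at each level.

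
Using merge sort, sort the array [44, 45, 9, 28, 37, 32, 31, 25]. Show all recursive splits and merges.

Merge sort trace:

Split: [44, 45, 9, 28, 37, 32, 31, 25] -> [44, 45, 9, 28] and [37, 32, 31, 25]
  Split: [44, 45, 9, 28] -> [44, 45] and [9, 28]
    Split: [44, 45] -> [44] and [45]
    Merge: [44] + [45] -> [44, 45]
    Split: [9, 28] -> [9] and [28]
    Merge: [9] + [28] -> [9, 28]
  Merge: [44, 45] + [9, 28] -> [9, 28, 44, 45]
  Split: [37, 32, 31, 25] -> [37, 32] and [31, 25]
    Split: [37, 32] -> [37] and [32]
    Merge: [37] + [32] -> [32, 37]
    Split: [31, 25] -> [31] and [25]
    Merge: [31] + [25] -> [25, 31]
  Merge: [32, 37] + [25, 31] -> [25, 31, 32, 37]
Merge: [9, 28, 44, 45] + [25, 31, 32, 37] -> [9, 25, 28, 31, 32, 37, 44, 45]

Final sorted array: [9, 25, 28, 31, 32, 37, 44, 45]

The merge sort proceeds by recursively splitting the array and merging sorted halves.
After all merges, the sorted array is [9, 25, 28, 31, 32, 37, 44, 45].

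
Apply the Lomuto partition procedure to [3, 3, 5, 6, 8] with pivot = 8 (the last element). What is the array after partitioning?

Lomuto partition with pivot = 8:

Initial array: [3, 3, 5, 6, 8]

arr[0]=3 <= 8: swap with position 0, array becomes [3, 3, 5, 6, 8]
arr[1]=3 <= 8: swap with position 1, array becomes [3, 3, 5, 6, 8]
arr[2]=5 <= 8: swap with position 2, array becomes [3, 3, 5, 6, 8]
arr[3]=6 <= 8: swap with position 3, array becomes [3, 3, 5, 6, 8]

Place pivot at position 4: [3, 3, 5, 6, 8]
Pivot position: 4

After partitioning with pivot 8, the array becomes [3, 3, 5, 6, 8]. The pivot is placed at index 4. All elements to the left of the pivot are <= 8, and all elements to the right are > 8.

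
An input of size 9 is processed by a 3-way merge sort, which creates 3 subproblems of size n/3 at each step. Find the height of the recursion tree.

For divide and conquer with division factor 3:

Problem sizes at each level:
Level 0: 9
Level 1: 3
Level 2: 1

The root is level 0 and the size-1 base case is level 2 (the tree spans levels 0 through 2, i.e. 3 levels counting the root), so the depth is the number of divisions: log_3(9) = 2

The recursion tree depth is log_3(9) = 2. At each level, the problem size is divided by 3, so it takes 2 divisions to reduce to a base case of size 1. The algorithm makes 3 recursive calls at each level.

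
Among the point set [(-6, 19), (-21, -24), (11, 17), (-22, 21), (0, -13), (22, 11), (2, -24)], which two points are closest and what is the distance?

Computing all pairwise distances among 7 points:

d((-6, 19), (-21, -24)) = 45.5412
d((-6, 19), (11, 17)) = 17.1172
d((-6, 19), (-22, 21)) = 16.1245
d((-6, 19), (0, -13)) = 32.5576
d((-6, 19), (22, 11)) = 29.1204
d((-6, 19), (2, -24)) = 43.7379
d((-21, -24), (11, 17)) = 52.0096
d((-21, -24), (-22, 21)) = 45.0111
d((-21, -24), (0, -13)) = 23.7065
d((-21, -24), (22, 11)) = 55.4437
d((-21, -24), (2, -24)) = 23.0
d((11, 17), (-22, 21)) = 33.2415
d((11, 17), (0, -13)) = 31.9531
d((11, 17), (22, 11)) = 12.53
d((11, 17), (2, -24)) = 41.9762
d((-22, 21), (0, -13)) = 40.4969
d((-22, 21), (22, 11)) = 45.1221
d((-22, 21), (2, -24)) = 51.0
d((0, -13), (22, 11)) = 32.5576
d((0, -13), (2, -24)) = 11.1803 <-- minimum
d((22, 11), (2, -24)) = 40.3113

Closest pair: (0, -13) and (2, -24) with distance 11.1803

The closest pair is (0, -13) and (2, -24) with Euclidean distance 11.1803. For 7 points, brute-force pairwise comparison is shown above. For large n, the divide-and-conquer algorithm (sort by x, recurse on halves, check the dividing strip) achieves O(n log n).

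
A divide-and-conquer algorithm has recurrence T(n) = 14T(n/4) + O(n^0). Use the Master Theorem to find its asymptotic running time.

Master Theorem for T(n) = 14T(n/4) + O(n^0):

a = 14, b = 4, c = 0
log_b(a) = log_4(14) = 1.9037

Case 1: c = 0 < log_4(14) = 1.9037
T(n) = O(n^(log_4 14))

For T(n) = 14T(n/4) + O(n^0): log_4(14) = 1.9037. This is Case 1 of the Master Theorem (c < log_b(a), work dominated by leaves), giving O(n^(log_4 14)).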